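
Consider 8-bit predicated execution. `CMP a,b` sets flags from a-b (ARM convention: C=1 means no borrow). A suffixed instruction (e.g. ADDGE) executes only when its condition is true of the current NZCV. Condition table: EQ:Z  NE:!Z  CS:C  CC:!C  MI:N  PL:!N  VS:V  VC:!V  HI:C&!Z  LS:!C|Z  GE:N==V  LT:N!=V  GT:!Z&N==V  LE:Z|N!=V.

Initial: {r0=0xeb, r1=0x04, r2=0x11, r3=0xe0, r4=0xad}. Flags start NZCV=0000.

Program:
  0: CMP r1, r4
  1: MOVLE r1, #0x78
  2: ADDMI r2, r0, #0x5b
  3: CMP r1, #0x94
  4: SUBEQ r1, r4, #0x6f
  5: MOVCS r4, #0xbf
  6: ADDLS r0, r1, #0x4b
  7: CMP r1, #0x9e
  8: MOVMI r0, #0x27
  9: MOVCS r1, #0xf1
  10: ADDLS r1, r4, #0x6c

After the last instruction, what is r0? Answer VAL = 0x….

VAL = 0x4f

0: ✓ CMP  NZCV=0000
1: · MOVLE
2: · ADDMI
3: ✓ CMP  NZCV=0000
4: · SUBEQ
5: · MOVCS
6: ✓ ADDLS  r0←0x4f
7: ✓ CMP  NZCV=0000
8: · MOVMI
9: · MOVCS
10: ✓ ADDLS  r1←0x19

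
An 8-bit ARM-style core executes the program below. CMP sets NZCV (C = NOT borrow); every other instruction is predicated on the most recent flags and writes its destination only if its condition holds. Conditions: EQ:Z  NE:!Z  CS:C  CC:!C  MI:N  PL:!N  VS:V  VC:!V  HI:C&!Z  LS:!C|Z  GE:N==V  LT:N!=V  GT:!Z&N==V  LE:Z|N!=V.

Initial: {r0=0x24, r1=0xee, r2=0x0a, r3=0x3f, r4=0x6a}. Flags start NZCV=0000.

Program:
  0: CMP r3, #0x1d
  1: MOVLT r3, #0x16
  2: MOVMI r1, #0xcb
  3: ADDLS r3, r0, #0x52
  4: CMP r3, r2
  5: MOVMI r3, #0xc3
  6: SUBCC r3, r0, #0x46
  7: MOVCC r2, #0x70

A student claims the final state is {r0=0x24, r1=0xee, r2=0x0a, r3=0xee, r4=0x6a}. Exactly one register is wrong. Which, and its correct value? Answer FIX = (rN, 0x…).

0: ✓ CMP  NZCV=0010
1: · MOVLT
2: · MOVMI
3: · ADDLS
4: ✓ CMP  NZCV=0010
5: · MOVMI
6: · SUBCC
7: · MOVCC

FIX = (r3, 0x3f)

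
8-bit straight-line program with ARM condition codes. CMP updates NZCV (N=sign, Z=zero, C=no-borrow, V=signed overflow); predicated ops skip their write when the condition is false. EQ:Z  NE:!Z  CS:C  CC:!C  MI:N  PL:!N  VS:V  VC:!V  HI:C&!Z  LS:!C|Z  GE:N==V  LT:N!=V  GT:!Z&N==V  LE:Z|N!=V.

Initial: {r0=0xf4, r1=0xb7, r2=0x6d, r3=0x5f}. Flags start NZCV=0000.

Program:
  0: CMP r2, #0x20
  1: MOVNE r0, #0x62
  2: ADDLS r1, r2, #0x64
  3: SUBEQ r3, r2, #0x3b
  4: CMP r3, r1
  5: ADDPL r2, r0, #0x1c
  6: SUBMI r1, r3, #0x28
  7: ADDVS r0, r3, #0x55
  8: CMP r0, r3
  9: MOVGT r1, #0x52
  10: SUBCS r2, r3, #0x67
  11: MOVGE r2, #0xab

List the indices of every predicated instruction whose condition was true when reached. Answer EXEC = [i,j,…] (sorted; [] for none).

EXEC = [1,6,7,10]

0: ✓ CMP  NZCV=0010
1: ✓ MOVNE  r0←0x62
2: · ADDLS
3: · SUBEQ
4: ✓ CMP  NZCV=1001
5: · ADDPL
6: ✓ SUBMI  r1←0x37
7: ✓ ADDVS  r0←0xb4
8: ✓ CMP  NZCV=0011
9: · MOVGT
10: ✓ SUBCS  r2←0xf8
11: · MOVGE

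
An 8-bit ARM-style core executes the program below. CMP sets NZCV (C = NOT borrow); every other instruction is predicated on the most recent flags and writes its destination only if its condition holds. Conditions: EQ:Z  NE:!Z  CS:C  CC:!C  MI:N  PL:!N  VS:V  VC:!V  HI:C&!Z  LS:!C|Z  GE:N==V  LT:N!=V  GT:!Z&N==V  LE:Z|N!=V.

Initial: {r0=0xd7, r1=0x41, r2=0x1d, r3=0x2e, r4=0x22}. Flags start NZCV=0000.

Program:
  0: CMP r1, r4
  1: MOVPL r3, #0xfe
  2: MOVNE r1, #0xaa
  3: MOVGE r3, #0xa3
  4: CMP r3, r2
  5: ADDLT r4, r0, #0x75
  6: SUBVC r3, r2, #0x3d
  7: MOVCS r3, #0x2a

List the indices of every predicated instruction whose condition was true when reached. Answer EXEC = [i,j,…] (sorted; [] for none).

EXEC = [1,2,3,5,6,7]

0: ✓ CMP  NZCV=0010
1: ✓ MOVPL  r3←0xfe
2: ✓ MOVNE  r1←0xaa
3: ✓ MOVGE  r3←0xa3
4: ✓ CMP  NZCV=1010
5: ✓ ADDLT  r4←0x4c
6: ✓ SUBVC  r3←0xe0
7: ✓ MOVCS  r3←0x2a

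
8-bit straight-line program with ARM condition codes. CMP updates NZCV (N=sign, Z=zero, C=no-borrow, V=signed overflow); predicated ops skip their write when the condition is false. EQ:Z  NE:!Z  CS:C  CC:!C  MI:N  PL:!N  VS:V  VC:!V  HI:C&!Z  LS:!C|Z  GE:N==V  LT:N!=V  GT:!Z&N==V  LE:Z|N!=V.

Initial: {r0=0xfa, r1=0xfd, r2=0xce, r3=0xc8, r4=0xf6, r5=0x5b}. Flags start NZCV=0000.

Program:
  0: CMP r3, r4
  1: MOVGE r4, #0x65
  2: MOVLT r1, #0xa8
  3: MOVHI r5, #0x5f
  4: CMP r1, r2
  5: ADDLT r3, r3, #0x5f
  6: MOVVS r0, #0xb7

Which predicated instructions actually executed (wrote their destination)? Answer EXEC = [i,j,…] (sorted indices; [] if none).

EXEC = [2,5]

[0] flags=1000 → (cmp)
[1] flags=1000 GE?F → skip
[2] flags=1000 LT?T → r1=0xa8
[3] flags=1000 HI?F → skip
[4] flags=1000 → (cmp)
[5] flags=1000 LT?T → r3=0x27
[6] flags=1000 VS?F → skip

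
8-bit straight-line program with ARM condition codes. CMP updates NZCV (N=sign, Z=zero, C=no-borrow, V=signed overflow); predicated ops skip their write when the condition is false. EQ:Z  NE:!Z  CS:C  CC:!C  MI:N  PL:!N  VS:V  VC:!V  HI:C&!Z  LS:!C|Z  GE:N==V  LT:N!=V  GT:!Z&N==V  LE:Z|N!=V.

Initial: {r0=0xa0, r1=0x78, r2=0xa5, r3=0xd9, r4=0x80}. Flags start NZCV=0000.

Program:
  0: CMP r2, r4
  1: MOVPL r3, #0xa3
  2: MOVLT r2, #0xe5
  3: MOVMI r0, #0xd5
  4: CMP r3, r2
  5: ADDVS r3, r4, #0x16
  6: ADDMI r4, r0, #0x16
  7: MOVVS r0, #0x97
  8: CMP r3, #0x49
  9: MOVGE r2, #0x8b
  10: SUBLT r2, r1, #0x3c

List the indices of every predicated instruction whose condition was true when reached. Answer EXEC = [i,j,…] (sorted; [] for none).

0: ✓ CMP  NZCV=0010
1: ✓ MOVPL  r3←0xa3
2: · MOVLT
3: · MOVMI
4: ✓ CMP  NZCV=1000
5: · ADDVS
6: ✓ ADDMI  r4←0xb6
7: · MOVVS
8: ✓ CMP  NZCV=0011
9: · MOVGE
10: ✓ SUBLT  r2←0x3c

EXEC = [1,6,10]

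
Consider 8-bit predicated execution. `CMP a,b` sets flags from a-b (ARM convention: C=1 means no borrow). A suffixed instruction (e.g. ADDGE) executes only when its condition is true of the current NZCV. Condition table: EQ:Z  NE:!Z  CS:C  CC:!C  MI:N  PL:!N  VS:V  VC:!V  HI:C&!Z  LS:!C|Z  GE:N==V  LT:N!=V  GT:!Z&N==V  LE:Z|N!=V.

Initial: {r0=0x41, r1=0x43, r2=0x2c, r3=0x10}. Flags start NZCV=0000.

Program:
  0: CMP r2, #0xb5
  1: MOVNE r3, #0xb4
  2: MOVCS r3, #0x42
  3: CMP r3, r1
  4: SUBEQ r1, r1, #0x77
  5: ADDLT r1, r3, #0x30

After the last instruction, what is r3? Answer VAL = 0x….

VAL = 0xb4

0: ✓ CMP  NZCV=0000
1: ✓ MOVNE  r3←0xb4
2: · MOVCS
3: ✓ CMP  NZCV=0011
4: · SUBEQ
5: ✓ ADDLT  r1←0xe4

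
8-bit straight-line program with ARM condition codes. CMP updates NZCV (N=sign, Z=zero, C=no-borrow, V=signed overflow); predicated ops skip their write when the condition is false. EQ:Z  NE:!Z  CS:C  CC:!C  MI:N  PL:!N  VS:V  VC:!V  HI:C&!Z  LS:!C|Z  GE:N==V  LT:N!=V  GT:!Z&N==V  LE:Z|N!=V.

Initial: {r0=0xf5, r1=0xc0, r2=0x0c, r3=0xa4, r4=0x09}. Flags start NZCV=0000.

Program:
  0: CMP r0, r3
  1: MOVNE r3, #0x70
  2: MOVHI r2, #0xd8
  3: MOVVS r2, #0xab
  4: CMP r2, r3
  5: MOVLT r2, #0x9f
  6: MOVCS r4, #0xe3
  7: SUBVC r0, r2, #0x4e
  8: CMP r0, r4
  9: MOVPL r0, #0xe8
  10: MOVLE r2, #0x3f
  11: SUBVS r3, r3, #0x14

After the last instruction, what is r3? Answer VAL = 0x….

VAL = 0x70

0: ✓ CMP  NZCV=0010
1: ✓ MOVNE  r3←0x70
2: ✓ MOVHI  r2←0xd8
3: · MOVVS
4: ✓ CMP  NZCV=0011
5: ✓ MOVLT  r2←0x9f
6: ✓ MOVCS  r4←0xe3
7: · SUBVC
8: ✓ CMP  NZCV=0010
9: ✓ MOVPL  r0←0xe8
10: · MOVLE
11: · SUBVS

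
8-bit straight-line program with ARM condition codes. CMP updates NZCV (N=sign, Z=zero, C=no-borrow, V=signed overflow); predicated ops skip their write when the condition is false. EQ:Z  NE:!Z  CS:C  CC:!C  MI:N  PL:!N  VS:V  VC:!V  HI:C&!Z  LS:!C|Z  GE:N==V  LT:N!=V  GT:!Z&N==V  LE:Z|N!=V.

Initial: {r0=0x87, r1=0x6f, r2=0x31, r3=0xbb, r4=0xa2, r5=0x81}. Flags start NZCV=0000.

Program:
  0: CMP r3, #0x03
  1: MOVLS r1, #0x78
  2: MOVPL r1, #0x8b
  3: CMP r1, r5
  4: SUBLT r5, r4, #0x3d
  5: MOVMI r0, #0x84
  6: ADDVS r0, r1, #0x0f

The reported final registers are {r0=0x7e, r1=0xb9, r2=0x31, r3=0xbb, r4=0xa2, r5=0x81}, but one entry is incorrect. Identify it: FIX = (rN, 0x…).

[0] flags=1010 → (cmp)
[1] flags=1010 LS?F → skip
[2] flags=1010 PL?F → skip
[3] flags=1001 → (cmp)
[4] flags=1001 LT?F → skip
[5] flags=1001 MI?T → r0=0x84
[6] flags=1001 VS?T → r0=0x7e

FIX = (r1, 0x6f)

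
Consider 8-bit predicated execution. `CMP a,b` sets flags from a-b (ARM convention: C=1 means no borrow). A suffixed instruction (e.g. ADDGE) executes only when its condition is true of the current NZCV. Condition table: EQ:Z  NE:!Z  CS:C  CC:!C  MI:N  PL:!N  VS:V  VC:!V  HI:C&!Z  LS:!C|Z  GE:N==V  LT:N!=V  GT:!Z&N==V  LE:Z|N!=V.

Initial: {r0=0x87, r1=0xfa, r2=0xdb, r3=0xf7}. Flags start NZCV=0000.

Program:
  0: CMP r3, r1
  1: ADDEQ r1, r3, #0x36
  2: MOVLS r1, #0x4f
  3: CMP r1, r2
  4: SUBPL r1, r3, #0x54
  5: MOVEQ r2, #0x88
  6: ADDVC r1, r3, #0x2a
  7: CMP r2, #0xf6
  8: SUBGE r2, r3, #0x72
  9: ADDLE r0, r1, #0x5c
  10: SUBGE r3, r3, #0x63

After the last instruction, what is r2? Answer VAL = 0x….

VAL = 0xdb

[0] flags=1000 → (cmp)
[1] flags=1000 EQ?F → skip
[2] flags=1000 LS?T → r1=0x4f
[3] flags=0000 → (cmp)
[4] flags=0000 PL?T → r1=0xa3
[5] flags=0000 EQ?F → skip
[6] flags=0000 VC?T → r1=0x21
[7] flags=1000 → (cmp)
[8] flags=1000 GE?F → skip
[9] flags=1000 LE?T → r0=0x7d
[10] flags=1000 GE?F → skip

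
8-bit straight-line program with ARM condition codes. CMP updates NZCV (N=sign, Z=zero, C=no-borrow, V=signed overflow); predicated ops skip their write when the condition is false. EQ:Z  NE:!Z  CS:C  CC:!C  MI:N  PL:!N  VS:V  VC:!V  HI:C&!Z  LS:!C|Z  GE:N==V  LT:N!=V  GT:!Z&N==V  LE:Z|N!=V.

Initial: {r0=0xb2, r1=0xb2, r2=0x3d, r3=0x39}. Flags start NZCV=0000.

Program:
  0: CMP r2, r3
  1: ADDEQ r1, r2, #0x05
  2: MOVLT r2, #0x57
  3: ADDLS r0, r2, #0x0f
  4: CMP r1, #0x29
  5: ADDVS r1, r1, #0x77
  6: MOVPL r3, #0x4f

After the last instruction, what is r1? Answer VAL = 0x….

VAL = 0xb2

[0] flags=0010 → (cmp)
[1] flags=0010 EQ?F → skip
[2] flags=0010 LT?F → skip
[3] flags=0010 LS?F → skip
[4] flags=1010 → (cmp)
[5] flags=1010 VS?F → skip
[6] flags=1010 PL?F → skip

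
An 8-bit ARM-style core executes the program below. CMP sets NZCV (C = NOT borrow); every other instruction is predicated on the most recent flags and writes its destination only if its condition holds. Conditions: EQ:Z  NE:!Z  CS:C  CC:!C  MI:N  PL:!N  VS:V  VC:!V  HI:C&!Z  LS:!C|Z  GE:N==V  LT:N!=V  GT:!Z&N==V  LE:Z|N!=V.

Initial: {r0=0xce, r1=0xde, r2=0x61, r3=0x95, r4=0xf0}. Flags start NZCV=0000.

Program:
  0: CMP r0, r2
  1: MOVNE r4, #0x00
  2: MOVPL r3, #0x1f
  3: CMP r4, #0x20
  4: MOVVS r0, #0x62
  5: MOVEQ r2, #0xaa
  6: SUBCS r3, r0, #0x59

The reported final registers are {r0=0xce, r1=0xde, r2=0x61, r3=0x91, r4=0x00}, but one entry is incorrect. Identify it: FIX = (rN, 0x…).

[0] flags=0011 → (cmp)
[1] flags=0011 NE?T → r4=0x00
[2] flags=0011 PL?T → r3=0x1f
[3] flags=1000 → (cmp)
[4] flags=1000 VS?F → skip
[5] flags=1000 EQ?F → skip
[6] flags=1000 CS?F → skip

FIX = (r3, 0x1f)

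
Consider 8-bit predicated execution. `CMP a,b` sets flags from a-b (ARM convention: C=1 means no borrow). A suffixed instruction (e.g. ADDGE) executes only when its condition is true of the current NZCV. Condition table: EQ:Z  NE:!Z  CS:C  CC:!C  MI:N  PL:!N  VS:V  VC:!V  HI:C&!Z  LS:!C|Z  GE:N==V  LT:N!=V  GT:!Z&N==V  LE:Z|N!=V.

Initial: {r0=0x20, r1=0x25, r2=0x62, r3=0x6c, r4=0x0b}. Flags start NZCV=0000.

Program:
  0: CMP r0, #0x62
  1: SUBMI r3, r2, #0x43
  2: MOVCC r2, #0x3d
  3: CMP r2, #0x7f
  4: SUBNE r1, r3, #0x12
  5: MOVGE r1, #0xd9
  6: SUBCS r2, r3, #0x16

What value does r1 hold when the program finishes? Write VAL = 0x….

[0] flags=1000 → (cmp)
[1] flags=1000 MI?T → r3=0x1f
[2] flags=1000 CC?T → r2=0x3d
[3] flags=1000 → (cmp)
[4] flags=1000 NE?T → r1=0x0d
[5] flags=1000 GE?F → skip
[6] flags=1000 CS?F → skip

VAL = 0x0d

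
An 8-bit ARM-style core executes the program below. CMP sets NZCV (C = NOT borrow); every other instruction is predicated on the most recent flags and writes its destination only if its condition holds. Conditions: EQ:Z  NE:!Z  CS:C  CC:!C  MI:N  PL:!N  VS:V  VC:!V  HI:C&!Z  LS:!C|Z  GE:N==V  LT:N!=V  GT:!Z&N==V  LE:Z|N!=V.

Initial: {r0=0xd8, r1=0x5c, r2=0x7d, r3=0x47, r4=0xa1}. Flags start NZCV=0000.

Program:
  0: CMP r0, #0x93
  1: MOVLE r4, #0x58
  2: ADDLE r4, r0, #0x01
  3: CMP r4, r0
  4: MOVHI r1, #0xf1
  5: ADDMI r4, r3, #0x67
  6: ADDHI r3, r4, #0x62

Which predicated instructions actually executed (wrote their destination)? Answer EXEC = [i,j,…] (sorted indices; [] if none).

EXEC = [5]

0: ✓ CMP  NZCV=0010
1: · MOVLE
2: · ADDLE
3: ✓ CMP  NZCV=1000
4: · MOVHI
5: ✓ ADDMI  r4←0xae
6: · ADDHI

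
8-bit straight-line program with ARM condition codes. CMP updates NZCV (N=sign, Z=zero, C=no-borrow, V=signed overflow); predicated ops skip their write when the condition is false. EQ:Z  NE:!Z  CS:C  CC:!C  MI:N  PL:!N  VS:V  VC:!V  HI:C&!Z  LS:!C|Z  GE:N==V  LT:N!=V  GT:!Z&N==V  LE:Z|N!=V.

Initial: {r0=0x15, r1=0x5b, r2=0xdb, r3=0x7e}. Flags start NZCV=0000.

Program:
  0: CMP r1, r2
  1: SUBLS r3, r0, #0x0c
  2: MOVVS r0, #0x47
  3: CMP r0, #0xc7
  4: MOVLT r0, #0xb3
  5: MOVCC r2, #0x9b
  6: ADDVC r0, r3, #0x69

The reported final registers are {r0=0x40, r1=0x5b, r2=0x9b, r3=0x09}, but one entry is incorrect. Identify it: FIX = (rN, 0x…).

FIX = (r0, 0x47)

0: ✓ CMP  NZCV=1001
1: ✓ SUBLS  r3←0x09
2: ✓ MOVVS  r0←0x47
3: ✓ CMP  NZCV=1001
4: · MOVLT
5: ✓ MOVCC  r2←0x9b
6: · ADDVC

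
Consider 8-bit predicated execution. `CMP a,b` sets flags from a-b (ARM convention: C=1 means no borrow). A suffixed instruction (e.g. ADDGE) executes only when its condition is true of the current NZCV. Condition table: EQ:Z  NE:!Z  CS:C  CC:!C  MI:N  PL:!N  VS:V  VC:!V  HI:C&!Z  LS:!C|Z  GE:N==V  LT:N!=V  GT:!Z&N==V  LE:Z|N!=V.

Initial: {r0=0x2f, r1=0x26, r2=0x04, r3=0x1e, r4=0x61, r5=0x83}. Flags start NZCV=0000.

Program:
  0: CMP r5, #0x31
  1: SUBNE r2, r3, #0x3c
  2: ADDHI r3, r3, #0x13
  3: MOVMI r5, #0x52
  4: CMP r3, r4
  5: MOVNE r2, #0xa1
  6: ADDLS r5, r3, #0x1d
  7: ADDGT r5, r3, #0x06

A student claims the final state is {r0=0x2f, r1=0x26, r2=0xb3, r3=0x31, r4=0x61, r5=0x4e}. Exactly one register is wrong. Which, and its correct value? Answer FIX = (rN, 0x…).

FIX = (r2, 0xa1)

0: ✓ CMP  NZCV=0011
1: ✓ SUBNE  r2←0xe2
2: ✓ ADDHI  r3←0x31
3: · MOVMI
4: ✓ CMP  NZCV=1000
5: ✓ MOVNE  r2←0xa1
6: ✓ ADDLS  r5←0x4e
7: · ADDGT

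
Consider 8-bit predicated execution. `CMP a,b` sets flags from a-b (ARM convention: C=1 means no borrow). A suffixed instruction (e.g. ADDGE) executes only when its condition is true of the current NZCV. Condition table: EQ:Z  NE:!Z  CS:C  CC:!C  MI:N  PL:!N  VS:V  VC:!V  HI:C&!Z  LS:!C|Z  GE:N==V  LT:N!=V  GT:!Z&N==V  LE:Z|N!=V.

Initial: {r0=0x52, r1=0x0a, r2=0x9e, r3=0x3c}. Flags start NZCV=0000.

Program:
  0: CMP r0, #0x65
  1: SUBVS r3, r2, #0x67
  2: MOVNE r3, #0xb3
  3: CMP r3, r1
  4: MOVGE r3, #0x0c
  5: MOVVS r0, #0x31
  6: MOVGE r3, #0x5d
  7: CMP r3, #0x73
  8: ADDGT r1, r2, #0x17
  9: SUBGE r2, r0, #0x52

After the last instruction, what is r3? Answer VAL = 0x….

[0] flags=1000 → (cmp)
[1] flags=1000 VS?F → skip
[2] flags=1000 NE?T → r3=0xb3
[3] flags=1010 → (cmp)
[4] flags=1010 GE?F → skip
[5] flags=1010 VS?F → skip
[6] flags=1010 GE?F → skip
[7] flags=0011 → (cmp)
[8] flags=0011 GT?F → skip
[9] flags=0011 GE?F → skip

VAL = 0xb3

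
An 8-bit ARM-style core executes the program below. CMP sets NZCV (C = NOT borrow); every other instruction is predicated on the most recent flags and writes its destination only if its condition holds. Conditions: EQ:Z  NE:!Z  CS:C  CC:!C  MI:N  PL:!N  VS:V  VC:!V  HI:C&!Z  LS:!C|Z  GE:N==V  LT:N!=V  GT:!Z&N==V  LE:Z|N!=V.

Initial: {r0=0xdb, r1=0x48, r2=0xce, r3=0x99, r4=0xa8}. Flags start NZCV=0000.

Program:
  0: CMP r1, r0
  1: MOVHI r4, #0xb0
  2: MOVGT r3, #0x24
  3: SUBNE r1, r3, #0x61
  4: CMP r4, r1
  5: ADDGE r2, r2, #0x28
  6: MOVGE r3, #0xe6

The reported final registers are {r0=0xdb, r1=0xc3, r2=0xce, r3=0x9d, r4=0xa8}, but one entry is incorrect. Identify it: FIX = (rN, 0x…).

0: ✓ CMP  NZCV=0000
1: · MOVHI
2: ✓ MOVGT  r3←0x24
3: ✓ SUBNE  r1←0xc3
4: ✓ CMP  NZCV=1000
5: · ADDGE
6: · MOVGE

FIX = (r3, 0x24)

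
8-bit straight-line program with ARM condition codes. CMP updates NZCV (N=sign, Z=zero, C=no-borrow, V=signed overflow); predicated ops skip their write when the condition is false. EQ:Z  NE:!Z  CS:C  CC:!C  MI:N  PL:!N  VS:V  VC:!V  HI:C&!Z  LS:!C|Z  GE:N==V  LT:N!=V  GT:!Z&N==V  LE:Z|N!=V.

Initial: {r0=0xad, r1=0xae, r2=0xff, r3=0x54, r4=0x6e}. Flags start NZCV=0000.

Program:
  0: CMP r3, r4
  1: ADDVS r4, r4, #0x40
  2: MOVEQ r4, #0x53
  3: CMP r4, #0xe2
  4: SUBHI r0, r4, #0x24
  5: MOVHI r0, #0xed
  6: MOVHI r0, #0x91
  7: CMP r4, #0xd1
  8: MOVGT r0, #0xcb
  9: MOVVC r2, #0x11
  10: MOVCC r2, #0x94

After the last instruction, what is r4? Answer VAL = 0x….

[0] flags=1000 → (cmp)
[1] flags=1000 VS?F → skip
[2] flags=1000 EQ?F → skip
[3] flags=1001 → (cmp)
[4] flags=1001 HI?F → skip
[5] flags=1001 HI?F → skip
[6] flags=1001 HI?F → skip
[7] flags=1001 → (cmp)
[8] flags=1001 GT?T → r0=0xcb
[9] flags=1001 VC?F → skip
[10] flags=1001 CC?T → r2=0x94

VAL = 0x6e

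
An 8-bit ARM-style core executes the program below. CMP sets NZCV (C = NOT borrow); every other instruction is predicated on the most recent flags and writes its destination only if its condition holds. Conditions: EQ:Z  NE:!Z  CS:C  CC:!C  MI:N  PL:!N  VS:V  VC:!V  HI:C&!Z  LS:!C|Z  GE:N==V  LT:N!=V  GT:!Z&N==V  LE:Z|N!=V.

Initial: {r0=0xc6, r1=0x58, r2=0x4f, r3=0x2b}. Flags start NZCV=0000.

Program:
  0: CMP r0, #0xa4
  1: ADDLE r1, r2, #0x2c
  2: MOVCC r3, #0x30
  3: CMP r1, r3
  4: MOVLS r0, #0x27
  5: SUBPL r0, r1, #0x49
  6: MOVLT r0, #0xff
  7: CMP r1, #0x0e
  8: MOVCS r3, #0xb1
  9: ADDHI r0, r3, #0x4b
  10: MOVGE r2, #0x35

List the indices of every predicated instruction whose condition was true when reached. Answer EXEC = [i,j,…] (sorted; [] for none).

EXEC = [5,8,9,10]

[0] flags=0010 → (cmp)
[1] flags=0010 LE?F → skip
[2] flags=0010 CC?F → skip
[3] flags=0010 → (cmp)
[4] flags=0010 LS?F → skip
[5] flags=0010 PL?T → r0=0x0f
[6] flags=0010 LT?F → skip
[7] flags=0010 → (cmp)
[8] flags=0010 CS?T → r3=0xb1
[9] flags=0010 HI?T → r0=0xfc
[10] flags=0010 GE?T → r2=0x35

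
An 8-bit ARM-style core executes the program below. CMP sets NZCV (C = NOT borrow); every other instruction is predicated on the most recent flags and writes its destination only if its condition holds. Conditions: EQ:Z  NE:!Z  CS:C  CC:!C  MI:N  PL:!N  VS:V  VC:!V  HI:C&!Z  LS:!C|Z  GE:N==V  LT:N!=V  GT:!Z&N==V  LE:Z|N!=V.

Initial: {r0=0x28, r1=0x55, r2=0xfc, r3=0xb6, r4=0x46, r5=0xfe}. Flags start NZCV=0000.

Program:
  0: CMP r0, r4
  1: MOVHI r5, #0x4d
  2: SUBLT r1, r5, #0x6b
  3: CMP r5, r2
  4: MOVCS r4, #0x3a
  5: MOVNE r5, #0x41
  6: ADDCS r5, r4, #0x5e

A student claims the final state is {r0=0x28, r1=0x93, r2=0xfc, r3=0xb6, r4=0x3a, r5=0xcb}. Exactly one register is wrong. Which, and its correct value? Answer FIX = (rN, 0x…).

0: ✓ CMP  NZCV=1000
1: · MOVHI
2: ✓ SUBLT  r1←0x93
3: ✓ CMP  NZCV=0010
4: ✓ MOVCS  r4←0x3a
5: ✓ MOVNE  r5←0x41
6: ✓ ADDCS  r5←0x98

FIX = (r5, 0x98)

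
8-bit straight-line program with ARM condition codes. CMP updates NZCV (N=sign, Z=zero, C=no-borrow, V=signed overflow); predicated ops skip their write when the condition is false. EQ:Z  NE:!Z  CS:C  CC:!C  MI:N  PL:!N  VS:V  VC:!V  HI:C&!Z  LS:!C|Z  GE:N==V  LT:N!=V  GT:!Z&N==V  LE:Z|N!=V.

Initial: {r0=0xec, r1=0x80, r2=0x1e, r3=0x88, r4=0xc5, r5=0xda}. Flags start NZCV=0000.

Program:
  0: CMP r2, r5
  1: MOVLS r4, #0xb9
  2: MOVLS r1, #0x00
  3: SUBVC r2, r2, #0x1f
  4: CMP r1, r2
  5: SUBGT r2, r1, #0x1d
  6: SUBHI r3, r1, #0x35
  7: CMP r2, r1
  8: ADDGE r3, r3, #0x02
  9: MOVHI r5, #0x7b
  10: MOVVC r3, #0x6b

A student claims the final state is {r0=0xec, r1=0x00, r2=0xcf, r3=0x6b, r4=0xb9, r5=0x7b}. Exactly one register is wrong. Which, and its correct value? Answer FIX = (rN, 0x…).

FIX = (r2, 0xe3)

0: ✓ CMP  NZCV=0000
1: ✓ MOVLS  r4←0xb9
2: ✓ MOVLS  r1←0x00
3: ✓ SUBVC  r2←0xff
4: ✓ CMP  NZCV=0000
5: ✓ SUBGT  r2←0xe3
6: · SUBHI
7: ✓ CMP  NZCV=1010
8: · ADDGE
9: ✓ MOVHI  r5←0x7b
10: ✓ MOVVC  r3←0x6b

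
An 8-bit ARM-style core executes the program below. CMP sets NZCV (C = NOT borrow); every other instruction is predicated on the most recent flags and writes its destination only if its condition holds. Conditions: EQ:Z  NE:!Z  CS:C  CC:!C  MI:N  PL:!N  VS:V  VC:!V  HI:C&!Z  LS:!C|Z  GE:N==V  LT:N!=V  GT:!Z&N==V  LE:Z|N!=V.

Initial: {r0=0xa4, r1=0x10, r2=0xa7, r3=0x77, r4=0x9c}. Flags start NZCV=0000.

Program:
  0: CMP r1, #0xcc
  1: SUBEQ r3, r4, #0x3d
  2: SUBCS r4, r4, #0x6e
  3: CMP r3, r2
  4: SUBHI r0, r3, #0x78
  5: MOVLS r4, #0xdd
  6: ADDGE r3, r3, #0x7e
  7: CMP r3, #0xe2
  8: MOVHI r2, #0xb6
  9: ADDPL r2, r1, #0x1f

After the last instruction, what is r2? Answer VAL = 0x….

[0] flags=0000 → (cmp)
[1] flags=0000 EQ?F → skip
[2] flags=0000 CS?F → skip
[3] flags=1001 → (cmp)
[4] flags=1001 HI?F → skip
[5] flags=1001 LS?T → r4=0xdd
[6] flags=1001 GE?T → r3=0xf5
[7] flags=0010 → (cmp)
[8] flags=0010 HI?T → r2=0xb6
[9] flags=0010 PL?T → r2=0x2f

VAL = 0x2f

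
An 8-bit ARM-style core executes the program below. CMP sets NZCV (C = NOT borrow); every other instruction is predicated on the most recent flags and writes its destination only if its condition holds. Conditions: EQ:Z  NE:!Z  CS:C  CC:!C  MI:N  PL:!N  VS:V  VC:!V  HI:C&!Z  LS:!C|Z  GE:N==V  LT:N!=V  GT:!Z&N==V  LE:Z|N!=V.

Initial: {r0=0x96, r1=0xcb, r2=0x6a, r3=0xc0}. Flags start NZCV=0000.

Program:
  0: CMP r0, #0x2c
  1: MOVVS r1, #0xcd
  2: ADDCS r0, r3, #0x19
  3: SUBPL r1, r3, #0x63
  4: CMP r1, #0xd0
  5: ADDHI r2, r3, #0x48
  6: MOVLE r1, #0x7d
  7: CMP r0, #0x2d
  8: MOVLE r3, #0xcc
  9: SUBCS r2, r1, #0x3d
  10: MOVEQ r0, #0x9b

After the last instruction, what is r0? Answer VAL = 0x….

VAL = 0xd9

0: ✓ CMP  NZCV=0011
1: ✓ MOVVS  r1←0xcd
2: ✓ ADDCS  r0←0xd9
3: ✓ SUBPL  r1←0x5d
4: ✓ CMP  NZCV=1001
5: · ADDHI
6: · MOVLE
7: ✓ CMP  NZCV=1010
8: ✓ MOVLE  r3←0xcc
9: ✓ SUBCS  r2←0x20
10: · MOVEQ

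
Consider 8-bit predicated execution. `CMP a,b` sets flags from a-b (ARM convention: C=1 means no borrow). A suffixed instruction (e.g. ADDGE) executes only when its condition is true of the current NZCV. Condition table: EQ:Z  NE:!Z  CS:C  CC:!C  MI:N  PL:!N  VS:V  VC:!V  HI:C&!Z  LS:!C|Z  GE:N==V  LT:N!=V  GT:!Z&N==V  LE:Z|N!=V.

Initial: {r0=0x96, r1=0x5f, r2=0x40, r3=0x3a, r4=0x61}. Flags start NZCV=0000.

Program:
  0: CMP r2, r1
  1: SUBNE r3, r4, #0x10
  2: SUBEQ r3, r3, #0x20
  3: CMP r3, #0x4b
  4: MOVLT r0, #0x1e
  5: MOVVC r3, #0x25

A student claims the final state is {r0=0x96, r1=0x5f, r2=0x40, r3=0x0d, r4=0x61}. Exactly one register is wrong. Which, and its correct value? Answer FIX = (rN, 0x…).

FIX = (r3, 0x25)

[0] flags=1000 → (cmp)
[1] flags=1000 NE?T → r3=0x51
[2] flags=1000 EQ?F → skip
[3] flags=0010 → (cmp)
[4] flags=0010 LT?F → skip
[5] flags=0010 VC?T → r3=0x25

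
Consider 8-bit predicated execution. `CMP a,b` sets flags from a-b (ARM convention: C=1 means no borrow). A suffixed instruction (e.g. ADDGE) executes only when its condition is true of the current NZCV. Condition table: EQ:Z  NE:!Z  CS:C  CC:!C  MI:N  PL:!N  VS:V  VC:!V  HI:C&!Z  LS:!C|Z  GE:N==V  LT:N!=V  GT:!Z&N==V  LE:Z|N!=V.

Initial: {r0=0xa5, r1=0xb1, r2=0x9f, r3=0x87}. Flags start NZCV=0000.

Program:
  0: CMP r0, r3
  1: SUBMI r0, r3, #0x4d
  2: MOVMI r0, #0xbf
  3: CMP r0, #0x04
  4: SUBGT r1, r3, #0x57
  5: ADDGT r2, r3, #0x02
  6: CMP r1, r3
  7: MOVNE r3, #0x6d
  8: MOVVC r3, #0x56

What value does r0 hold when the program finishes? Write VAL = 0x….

VAL = 0xa5

0: ✓ CMP  NZCV=0010
1: · SUBMI
2: · MOVMI
3: ✓ CMP  NZCV=1010
4: · SUBGT
5: · ADDGT
6: ✓ CMP  NZCV=0010
7: ✓ MOVNE  r3←0x6d
8: ✓ MOVVC  r3←0x56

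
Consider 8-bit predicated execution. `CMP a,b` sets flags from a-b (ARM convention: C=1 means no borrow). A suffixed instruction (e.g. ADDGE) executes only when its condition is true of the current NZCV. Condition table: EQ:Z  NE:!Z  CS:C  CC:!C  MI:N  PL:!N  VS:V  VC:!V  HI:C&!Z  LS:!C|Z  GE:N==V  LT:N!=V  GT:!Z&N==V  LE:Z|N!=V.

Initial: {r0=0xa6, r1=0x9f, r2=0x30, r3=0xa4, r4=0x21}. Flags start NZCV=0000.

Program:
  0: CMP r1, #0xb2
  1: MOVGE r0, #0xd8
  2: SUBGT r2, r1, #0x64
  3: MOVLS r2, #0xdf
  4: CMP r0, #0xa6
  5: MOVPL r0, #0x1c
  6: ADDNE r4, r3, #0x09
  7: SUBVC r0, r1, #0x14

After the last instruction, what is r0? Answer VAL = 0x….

VAL = 0x8b

0: ✓ CMP  NZCV=1000
1: · MOVGE
2: · SUBGT
3: ✓ MOVLS  r2←0xdf
4: ✓ CMP  NZCV=0110
5: ✓ MOVPL  r0←0x1c
6: · ADDNE
7: ✓ SUBVC  r0←0x8b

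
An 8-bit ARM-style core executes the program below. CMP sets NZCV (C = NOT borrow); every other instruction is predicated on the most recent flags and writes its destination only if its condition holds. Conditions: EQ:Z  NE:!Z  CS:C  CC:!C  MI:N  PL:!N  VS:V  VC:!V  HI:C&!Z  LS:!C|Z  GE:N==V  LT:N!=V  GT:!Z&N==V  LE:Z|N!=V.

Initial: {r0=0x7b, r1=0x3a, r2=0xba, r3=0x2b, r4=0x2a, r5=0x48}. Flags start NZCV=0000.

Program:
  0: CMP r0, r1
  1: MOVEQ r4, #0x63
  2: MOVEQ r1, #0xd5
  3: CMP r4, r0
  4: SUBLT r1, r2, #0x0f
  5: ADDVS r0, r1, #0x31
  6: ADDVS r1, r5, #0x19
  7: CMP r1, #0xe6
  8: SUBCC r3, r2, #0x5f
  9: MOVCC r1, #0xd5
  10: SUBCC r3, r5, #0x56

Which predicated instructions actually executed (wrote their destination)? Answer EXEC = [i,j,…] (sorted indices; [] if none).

[0] flags=0010 → (cmp)
[1] flags=0010 EQ?F → skip
[2] flags=0010 EQ?F → skip
[3] flags=1000 → (cmp)
[4] flags=1000 LT?T → r1=0xab
[5] flags=1000 VS?F → skip
[6] flags=1000 VS?F → skip
[7] flags=1000 → (cmp)
[8] flags=1000 CC?T → r3=0x5b
[9] flags=1000 CC?T → r1=0xd5
[10] flags=1000 CC?T → r3=0xf2

EXEC = [4,8,9,10]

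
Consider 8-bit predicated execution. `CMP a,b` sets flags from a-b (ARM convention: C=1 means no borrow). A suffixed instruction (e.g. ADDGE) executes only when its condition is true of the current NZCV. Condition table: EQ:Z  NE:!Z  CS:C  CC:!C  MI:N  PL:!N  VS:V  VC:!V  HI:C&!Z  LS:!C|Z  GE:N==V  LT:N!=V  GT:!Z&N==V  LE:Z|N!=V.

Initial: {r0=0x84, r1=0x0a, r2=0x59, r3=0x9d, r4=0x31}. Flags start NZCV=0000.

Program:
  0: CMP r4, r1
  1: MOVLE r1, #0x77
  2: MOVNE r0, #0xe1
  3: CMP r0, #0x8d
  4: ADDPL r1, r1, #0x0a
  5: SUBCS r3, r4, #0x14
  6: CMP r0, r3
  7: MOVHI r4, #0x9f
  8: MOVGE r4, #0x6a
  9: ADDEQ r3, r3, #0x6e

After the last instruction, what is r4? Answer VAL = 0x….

0: ✓ CMP  NZCV=0010
1: · MOVLE
2: ✓ MOVNE  r0←0xe1
3: ✓ CMP  NZCV=0010
4: ✓ ADDPL  r1←0x14
5: ✓ SUBCS  r3←0x1d
6: ✓ CMP  NZCV=1010
7: ✓ MOVHI  r4←0x9f
8: · MOVGE
9: · ADDEQ

VAL = 0x9f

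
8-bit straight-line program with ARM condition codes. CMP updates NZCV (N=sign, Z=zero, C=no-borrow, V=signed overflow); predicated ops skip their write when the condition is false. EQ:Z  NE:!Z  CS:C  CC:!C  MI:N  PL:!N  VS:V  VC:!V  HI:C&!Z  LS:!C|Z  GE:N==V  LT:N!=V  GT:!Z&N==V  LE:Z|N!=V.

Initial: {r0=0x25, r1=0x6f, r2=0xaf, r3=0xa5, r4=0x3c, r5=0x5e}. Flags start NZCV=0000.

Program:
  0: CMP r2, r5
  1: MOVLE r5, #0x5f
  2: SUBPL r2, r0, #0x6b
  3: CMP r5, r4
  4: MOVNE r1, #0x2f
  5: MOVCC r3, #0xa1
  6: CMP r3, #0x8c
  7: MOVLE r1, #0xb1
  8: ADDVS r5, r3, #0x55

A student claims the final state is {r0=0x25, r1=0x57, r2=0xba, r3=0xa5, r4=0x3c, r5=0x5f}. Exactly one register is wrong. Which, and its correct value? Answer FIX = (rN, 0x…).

FIX = (r1, 0x2f)

0: ✓ CMP  NZCV=0011
1: ✓ MOVLE  r5←0x5f
2: ✓ SUBPL  r2←0xba
3: ✓ CMP  NZCV=0010
4: ✓ MOVNE  r1←0x2f
5: · MOVCC
6: ✓ CMP  NZCV=0010
7: · MOVLE
8: · ADDVS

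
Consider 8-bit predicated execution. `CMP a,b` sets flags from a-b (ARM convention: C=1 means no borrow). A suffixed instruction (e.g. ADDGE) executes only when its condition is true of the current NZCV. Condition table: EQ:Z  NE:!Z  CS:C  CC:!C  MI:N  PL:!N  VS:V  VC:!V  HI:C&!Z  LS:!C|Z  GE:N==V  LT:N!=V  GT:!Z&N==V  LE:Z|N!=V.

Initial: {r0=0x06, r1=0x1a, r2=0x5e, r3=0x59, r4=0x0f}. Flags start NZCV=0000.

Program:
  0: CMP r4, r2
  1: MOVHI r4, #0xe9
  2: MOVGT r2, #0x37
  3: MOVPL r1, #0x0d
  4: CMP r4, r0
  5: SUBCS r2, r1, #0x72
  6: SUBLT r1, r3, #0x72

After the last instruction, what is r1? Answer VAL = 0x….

0: ✓ CMP  NZCV=1000
1: · MOVHI
2: · MOVGT
3: · MOVPL
4: ✓ CMP  NZCV=0010
5: ✓ SUBCS  r2←0xa8
6: · SUBLT

VAL = 0x1a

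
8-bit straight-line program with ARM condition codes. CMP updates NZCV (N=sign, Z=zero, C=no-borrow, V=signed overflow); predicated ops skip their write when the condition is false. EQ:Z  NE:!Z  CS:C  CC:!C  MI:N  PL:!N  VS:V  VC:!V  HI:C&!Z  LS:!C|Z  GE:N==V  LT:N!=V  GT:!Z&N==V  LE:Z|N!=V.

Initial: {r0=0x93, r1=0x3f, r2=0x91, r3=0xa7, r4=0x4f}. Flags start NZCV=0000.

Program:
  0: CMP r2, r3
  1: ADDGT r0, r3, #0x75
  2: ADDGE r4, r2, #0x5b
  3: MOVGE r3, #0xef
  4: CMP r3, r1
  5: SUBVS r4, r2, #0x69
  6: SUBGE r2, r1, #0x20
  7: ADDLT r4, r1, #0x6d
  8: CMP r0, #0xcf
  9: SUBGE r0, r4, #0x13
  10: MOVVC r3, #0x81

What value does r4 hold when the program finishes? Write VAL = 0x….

[0] flags=1000 → (cmp)
[1] flags=1000 GT?F → skip
[2] flags=1000 GE?F → skip
[3] flags=1000 GE?F → skip
[4] flags=0011 → (cmp)
[5] flags=0011 VS?T → r4=0x28
[6] flags=0011 GE?F → skip
[7] flags=0011 LT?T → r4=0xac
[8] flags=1000 → (cmp)
[9] flags=1000 GE?F → skip
[10] flags=1000 VC?T → r3=0x81

VAL = 0xac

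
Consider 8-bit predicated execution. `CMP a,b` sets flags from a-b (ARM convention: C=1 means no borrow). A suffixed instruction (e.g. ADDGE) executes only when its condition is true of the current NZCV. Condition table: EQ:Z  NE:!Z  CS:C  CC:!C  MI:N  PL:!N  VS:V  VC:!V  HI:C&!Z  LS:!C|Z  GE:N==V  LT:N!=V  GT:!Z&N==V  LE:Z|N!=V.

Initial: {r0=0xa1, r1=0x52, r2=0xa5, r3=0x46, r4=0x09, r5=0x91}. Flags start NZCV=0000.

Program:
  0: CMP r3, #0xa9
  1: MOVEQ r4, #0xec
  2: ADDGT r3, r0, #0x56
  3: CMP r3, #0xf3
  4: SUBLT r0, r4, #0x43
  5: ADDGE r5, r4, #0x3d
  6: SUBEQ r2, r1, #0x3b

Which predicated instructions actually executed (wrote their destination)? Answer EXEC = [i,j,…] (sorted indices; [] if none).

EXEC = [2,5]

0: ✓ CMP  NZCV=1001
1: · MOVEQ
2: ✓ ADDGT  r3←0xf7
3: ✓ CMP  NZCV=0010
4: · SUBLT
5: ✓ ADDGE  r5←0x46
6: · SUBEQ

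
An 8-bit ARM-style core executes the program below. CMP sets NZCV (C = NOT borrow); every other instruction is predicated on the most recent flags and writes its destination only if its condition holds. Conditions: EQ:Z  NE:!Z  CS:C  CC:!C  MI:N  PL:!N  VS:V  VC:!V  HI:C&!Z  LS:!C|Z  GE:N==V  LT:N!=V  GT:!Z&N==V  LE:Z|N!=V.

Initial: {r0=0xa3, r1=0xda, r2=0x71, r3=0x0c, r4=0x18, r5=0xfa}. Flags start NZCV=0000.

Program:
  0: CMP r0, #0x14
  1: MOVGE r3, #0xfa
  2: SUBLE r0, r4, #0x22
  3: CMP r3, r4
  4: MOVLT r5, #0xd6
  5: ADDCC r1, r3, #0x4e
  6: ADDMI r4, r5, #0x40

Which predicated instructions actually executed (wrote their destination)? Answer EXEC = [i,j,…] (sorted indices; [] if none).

[0] flags=1010 → (cmp)
[1] flags=1010 GE?F → skip
[2] flags=1010 LE?T → r0=0xf6
[3] flags=1000 → (cmp)
[4] flags=1000 LT?T → r5=0xd6
[5] flags=1000 CC?T → r1=0x5a
[6] flags=1000 MI?T → r4=0x16

EXEC = [2,4,5,6]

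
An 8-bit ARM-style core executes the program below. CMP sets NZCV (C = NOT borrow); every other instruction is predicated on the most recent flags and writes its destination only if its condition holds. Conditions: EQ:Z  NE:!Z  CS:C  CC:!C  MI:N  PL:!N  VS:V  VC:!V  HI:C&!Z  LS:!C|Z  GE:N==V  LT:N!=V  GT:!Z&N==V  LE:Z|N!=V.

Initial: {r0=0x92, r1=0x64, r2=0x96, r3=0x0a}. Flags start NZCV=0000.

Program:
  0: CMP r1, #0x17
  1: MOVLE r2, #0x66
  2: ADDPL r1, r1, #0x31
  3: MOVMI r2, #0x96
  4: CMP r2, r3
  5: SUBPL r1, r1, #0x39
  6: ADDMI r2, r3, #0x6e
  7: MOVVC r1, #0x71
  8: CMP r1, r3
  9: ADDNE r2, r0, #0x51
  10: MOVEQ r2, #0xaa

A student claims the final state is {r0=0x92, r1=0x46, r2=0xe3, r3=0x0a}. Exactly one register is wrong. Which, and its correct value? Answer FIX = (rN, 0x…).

0: ✓ CMP  NZCV=0010
1: · MOVLE
2: ✓ ADDPL  r1←0x95
3: · MOVMI
4: ✓ CMP  NZCV=1010
5: · SUBPL
6: ✓ ADDMI  r2←0x78
7: ✓ MOVVC  r1←0x71
8: ✓ CMP  NZCV=0010
9: ✓ ADDNE  r2←0xe3
10: · MOVEQ

FIX = (r1, 0x71)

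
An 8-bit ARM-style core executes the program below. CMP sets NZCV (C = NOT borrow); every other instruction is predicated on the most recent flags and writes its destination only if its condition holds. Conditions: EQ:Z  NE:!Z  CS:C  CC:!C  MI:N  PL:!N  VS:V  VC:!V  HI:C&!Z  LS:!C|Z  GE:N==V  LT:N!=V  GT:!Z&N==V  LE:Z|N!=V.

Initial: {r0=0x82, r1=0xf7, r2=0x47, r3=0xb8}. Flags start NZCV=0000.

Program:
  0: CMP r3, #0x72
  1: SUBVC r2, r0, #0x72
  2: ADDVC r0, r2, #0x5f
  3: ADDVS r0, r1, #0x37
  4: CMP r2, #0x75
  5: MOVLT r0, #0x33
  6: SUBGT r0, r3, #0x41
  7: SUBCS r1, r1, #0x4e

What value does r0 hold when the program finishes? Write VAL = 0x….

VAL = 0x33

0: ✓ CMP  NZCV=0011
1: · SUBVC
2: · ADDVC
3: ✓ ADDVS  r0←0x2e
4: ✓ CMP  NZCV=1000
5: ✓ MOVLT  r0←0x33
6: · SUBGT
7: · SUBCS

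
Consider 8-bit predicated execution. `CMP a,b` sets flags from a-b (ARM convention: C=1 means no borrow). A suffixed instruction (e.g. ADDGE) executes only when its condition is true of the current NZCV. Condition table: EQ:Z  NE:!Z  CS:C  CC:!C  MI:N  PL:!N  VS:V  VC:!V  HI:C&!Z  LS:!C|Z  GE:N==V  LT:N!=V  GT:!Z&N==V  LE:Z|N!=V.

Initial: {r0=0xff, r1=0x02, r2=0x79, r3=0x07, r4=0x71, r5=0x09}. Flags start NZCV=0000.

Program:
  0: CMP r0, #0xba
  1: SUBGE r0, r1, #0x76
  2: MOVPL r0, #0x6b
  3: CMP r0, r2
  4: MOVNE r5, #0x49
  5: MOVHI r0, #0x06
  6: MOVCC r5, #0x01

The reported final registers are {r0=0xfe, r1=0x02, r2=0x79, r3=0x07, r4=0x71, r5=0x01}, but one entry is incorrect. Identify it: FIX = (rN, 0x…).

[0] flags=0010 → (cmp)
[1] flags=0010 GE?T → r0=0x8c
[2] flags=0010 PL?T → r0=0x6b
[3] flags=1000 → (cmp)
[4] flags=1000 NE?T → r5=0x49
[5] flags=1000 HI?F → skip
[6] flags=1000 CC?T → r5=0x01

FIX = (r0, 0x6b)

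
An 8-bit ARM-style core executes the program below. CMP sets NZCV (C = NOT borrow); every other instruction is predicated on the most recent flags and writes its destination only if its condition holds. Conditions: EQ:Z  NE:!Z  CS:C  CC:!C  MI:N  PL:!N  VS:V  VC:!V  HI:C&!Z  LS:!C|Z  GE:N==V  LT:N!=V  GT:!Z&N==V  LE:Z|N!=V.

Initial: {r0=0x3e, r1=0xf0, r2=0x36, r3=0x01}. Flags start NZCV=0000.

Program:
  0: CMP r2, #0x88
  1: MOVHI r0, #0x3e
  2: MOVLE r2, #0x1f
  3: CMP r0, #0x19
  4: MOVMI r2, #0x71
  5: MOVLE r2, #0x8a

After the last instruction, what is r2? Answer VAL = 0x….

[0] flags=1001 → (cmp)
[1] flags=1001 HI?F → skip
[2] flags=1001 LE?F → skip
[3] flags=0010 → (cmp)
[4] flags=0010 MI?F → skip
[5] flags=0010 LE?F → skip

VAL = 0x36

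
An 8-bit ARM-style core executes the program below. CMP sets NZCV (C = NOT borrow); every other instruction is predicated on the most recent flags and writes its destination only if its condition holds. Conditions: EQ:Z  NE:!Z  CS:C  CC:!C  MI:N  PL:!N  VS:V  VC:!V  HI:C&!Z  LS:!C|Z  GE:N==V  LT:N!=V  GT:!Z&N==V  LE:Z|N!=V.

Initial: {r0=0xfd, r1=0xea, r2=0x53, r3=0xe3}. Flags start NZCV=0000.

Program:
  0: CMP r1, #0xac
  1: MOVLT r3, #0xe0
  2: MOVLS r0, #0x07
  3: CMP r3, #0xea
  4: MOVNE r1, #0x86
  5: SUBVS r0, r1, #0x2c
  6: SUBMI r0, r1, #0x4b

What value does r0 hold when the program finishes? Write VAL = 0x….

[0] flags=0010 → (cmp)
[1] flags=0010 LT?F → skip
[2] flags=0010 LS?F → skip
[3] flags=1000 → (cmp)
[4] flags=1000 NE?T → r1=0x86
[5] flags=1000 VS?F → skip
[6] flags=1000 MI?T → r0=0x3b

VAL = 0x3b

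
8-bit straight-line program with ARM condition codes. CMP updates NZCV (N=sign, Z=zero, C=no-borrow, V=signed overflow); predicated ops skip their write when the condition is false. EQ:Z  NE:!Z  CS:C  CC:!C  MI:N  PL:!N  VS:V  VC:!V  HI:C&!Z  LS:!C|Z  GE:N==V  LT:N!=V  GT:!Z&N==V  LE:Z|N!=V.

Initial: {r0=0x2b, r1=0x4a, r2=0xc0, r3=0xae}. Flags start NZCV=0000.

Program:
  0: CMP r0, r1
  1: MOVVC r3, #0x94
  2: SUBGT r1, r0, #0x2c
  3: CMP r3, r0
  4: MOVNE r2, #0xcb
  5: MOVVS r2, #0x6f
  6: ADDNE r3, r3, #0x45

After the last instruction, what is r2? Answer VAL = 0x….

[0] flags=1000 → (cmp)
[1] flags=1000 VC?T → r3=0x94
[2] flags=1000 GT?F → skip
[3] flags=0011 → (cmp)
[4] flags=0011 NE?T → r2=0xcb
[5] flags=0011 VS?T → r2=0x6f
[6] flags=0011 NE?T → r3=0xd9

VAL = 0x6f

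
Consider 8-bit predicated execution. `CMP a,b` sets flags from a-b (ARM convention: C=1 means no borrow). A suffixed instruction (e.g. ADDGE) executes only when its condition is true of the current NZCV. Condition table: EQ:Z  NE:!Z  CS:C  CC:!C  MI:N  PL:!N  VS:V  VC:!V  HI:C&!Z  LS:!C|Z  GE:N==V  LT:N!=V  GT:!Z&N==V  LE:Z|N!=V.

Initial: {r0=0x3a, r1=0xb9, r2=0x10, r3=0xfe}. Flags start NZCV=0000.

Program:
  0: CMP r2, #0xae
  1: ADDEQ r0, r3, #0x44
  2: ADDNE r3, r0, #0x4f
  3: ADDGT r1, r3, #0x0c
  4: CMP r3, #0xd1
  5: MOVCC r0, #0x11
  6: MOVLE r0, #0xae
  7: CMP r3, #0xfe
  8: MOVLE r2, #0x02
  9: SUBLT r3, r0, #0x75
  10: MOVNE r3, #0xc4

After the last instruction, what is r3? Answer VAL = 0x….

[0] flags=0000 → (cmp)
[1] flags=0000 EQ?F → skip
[2] flags=0000 NE?T → r3=0x89
[3] flags=0000 GT?T → r1=0x95
[4] flags=1000 → (cmp)
[5] flags=1000 CC?T → r0=0x11
[6] flags=1000 LE?T → r0=0xae
[7] flags=1000 → (cmp)
[8] flags=1000 LE?T → r2=0x02
[9] flags=1000 LT?T → r3=0x39
[10] flags=1000 NE?T → r3=0xc4

VAL = 0xc4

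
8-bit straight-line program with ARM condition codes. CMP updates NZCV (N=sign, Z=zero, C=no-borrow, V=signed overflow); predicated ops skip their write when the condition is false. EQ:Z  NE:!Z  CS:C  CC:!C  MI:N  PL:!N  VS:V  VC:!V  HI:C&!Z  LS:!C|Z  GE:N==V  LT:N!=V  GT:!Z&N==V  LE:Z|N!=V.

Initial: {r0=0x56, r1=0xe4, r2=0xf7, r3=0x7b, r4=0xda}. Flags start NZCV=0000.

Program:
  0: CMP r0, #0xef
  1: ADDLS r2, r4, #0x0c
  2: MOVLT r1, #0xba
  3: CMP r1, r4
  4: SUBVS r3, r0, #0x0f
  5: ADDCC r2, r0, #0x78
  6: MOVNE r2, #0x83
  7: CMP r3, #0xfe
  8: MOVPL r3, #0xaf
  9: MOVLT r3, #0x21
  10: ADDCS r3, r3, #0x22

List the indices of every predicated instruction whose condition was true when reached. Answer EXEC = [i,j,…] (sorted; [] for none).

EXEC = [1,6,8]

[0] flags=0000 → (cmp)
[1] flags=0000 LS?T → r2=0xe6
[2] flags=0000 LT?F → skip
[3] flags=0010 → (cmp)
[4] flags=0010 VS?F → skip
[5] flags=0010 CC?F → skip
[6] flags=0010 NE?T → r2=0x83
[7] flags=0000 → (cmp)
[8] flags=0000 PL?T → r3=0xaf
[9] flags=0000 LT?F → skip
[10] flags=0000 CS?F → skip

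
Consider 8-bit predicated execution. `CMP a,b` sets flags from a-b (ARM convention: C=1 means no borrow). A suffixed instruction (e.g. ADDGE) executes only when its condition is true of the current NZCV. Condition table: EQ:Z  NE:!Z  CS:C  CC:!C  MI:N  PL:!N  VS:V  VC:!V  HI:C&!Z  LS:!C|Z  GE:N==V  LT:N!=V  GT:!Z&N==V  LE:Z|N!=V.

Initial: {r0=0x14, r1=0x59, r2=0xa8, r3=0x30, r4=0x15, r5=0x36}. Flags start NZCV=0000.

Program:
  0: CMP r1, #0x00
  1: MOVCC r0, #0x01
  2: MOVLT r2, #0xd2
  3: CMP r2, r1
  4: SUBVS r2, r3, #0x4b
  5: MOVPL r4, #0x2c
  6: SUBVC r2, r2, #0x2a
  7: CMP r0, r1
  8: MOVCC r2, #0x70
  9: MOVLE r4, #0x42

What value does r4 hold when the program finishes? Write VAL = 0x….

0: ✓ CMP  NZCV=0010
1: · MOVCC
2: · MOVLT
3: ✓ CMP  NZCV=0011
4: ✓ SUBVS  r2←0xe5
5: ✓ MOVPL  r4←0x2c
6: · SUBVC
7: ✓ CMP  NZCV=1000
8: ✓ MOVCC  r2←0x70
9: ✓ MOVLE  r4←0x42

VAL = 0x42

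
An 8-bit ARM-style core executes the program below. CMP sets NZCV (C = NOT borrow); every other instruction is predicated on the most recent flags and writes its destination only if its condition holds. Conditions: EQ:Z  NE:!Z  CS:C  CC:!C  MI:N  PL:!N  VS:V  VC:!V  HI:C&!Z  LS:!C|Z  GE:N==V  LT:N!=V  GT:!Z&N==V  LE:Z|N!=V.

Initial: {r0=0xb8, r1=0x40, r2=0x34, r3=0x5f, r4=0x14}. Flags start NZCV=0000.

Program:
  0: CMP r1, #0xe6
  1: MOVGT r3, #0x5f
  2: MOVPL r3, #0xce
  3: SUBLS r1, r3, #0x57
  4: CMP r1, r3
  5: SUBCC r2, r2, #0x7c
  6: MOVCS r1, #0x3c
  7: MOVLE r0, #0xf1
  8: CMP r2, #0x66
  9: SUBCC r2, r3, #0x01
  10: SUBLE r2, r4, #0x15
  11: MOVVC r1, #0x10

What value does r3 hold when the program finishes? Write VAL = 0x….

VAL = 0xce

0: ✓ CMP  NZCV=0000
1: ✓ MOVGT  r3←0x5f
2: ✓ MOVPL  r3←0xce
3: ✓ SUBLS  r1←0x77
4: ✓ CMP  NZCV=1001
5: ✓ SUBCC  r2←0xb8
6: · MOVCS
7: · MOVLE
8: ✓ CMP  NZCV=0011
9: · SUBCC
10: ✓ SUBLE  r2←0xff
11: · MOVVC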